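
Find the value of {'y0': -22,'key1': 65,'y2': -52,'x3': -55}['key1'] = 65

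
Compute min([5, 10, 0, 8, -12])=-12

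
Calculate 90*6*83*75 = 3361500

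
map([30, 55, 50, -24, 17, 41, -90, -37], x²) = [900, 3025, 2500, 576, 289, 1681, 8100, 1369]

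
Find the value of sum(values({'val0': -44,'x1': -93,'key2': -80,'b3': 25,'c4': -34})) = -226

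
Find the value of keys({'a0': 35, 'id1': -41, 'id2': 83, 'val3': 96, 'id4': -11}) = ['a0', 'id1', 'id2', 'val3', 'id4']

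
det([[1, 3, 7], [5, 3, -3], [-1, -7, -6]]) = (1)*(1)*det([[3, -3], [-7, -6]]) + (-1)*(3)*det([[5, -3], [-1, -6]]) + (1)*(7)*det([[5, 3], [-1, -7]])
= -39 + 99 + -224
= -164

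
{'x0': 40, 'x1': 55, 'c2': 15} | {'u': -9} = {'x0': 40, 'x1': 55, 'c2': 15, 'u': -9}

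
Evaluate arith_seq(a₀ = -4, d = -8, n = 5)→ [-4, -12, -20, -28, -36]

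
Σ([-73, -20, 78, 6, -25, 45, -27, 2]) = (-73) + (-20) + 78 + 6 + (-25) + 45 + (-27) + 2
= -14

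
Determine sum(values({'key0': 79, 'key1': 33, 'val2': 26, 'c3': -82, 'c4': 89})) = 79 + 33 + 26 + (-82) + 89
= 145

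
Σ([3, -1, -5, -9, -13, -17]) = -42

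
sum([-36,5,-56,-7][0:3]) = -87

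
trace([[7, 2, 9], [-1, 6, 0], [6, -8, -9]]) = diagonal: 7 + 6 + (-9)
= 4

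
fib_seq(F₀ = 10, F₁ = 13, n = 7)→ [10, 13, 23, 36, 59, 95, 154]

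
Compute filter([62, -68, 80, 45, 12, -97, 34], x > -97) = keep x where x > -97: 62✓, -68✓, 80✓, 45✓, 12✓, -97✗, 34✓
= [62, -68, 80, 45, 12, 34]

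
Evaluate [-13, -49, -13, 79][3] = 79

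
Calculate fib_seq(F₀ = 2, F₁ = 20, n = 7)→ F_2 = F_1 + F_0 = 22
F_3 = F_2 + F_1 = 42
F_4 = F_3 + F_2 = 64
...
= [2, 20, 22, 42, 64, 106, 170]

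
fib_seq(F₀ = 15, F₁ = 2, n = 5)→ [15, 2, 17, 19, 36]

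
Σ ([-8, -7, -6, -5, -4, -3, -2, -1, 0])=(-8) + (-7) + (-6) + (-5) + (-4) + (-3) + (-2) + (-1) + 0
= -36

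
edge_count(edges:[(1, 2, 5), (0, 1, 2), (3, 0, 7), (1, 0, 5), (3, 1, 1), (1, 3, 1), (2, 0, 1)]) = 7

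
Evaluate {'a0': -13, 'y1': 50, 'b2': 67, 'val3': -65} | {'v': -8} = {'a0': -13, 'y1': 50, 'b2': 67, 'val3': -65, 'v': -8}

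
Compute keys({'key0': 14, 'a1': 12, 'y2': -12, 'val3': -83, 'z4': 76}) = ['key0', 'a1', 'y2', 'val3', 'z4']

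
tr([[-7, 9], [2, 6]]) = -1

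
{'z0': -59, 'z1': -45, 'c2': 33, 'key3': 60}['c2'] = 33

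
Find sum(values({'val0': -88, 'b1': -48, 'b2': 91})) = -45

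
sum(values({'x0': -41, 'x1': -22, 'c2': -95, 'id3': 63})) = -95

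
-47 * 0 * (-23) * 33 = 0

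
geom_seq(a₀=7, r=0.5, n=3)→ a_0 = 7*0.5^0 = 7.0
a_1 = 7*0.5^1 = 3.5
a_2 = 7*0.5^2 = 1.75
= [7.0, 3.5, 1.75]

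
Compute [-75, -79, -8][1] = -79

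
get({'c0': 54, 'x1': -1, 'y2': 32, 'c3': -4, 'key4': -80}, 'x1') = -1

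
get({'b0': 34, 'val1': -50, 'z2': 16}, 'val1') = -50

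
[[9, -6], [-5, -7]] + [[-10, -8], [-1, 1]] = [[-1, -14], [-6, -6]]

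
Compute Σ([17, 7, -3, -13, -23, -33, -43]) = -91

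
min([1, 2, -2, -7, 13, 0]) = -7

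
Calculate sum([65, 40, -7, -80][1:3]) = 33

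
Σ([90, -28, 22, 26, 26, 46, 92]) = 274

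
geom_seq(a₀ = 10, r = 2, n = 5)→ a_0 = 10*2^0 = 10
a_1 = 10*2^1 = 20
a_2 = 10*2^2 = 40
...
= [10, 20, 40, 80, 160]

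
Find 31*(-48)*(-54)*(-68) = -5463936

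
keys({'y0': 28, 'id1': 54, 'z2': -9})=['y0', 'id1', 'z2']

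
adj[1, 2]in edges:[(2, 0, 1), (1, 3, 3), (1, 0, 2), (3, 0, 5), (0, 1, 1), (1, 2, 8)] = 8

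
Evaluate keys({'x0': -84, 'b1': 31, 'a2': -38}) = ['x0', 'b1', 'a2']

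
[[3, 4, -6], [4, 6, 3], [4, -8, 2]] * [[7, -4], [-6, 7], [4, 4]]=[[-27, -8], [4, 38], [84, -64]]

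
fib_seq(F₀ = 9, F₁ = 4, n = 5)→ F_2 = F_1 + F_0 = 13
F_3 = F_2 + F_1 = 17
F_4 = F_3 + F_2 = 30
= [9, 4, 13, 17, 30]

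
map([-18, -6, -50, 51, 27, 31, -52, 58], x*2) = -18*2=-36, -6*2=-12, -50*2=-100, 51*2=102, 27*2=54, 31*2=62, -52*2=-104, 58*2=116
= [-36, -12, -100, 102, 54, 62, -104, 116]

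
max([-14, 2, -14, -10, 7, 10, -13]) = 10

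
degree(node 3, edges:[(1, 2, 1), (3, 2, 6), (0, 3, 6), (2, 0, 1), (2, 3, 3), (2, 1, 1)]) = 3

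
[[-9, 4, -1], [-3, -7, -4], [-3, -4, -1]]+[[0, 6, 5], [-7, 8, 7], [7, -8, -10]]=[[-9, 10, 4], [-10, 1, 3], [4, -12, -11]]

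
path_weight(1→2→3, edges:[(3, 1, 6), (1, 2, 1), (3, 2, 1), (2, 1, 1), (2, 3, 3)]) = w(1→2)=1 + w(2→3)=3
= 4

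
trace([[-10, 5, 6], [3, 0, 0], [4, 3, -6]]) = -16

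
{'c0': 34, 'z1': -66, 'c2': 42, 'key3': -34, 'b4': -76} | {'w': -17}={'c0': 34, 'z1': -66, 'c2': 42, 'key3': -34, 'b4': -76, 'w': -17}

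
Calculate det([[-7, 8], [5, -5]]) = -5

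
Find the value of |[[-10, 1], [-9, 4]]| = -31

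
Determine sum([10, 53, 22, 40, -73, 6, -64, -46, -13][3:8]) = slice → [40, -73, 6, -64, -46]
40 + (-73) + 6 + (-64) + (-46)
= -137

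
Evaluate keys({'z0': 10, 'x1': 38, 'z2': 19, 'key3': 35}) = ['z0', 'x1', 'z2', 'key3']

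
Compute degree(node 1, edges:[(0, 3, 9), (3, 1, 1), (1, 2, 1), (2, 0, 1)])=2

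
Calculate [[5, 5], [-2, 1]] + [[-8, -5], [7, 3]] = [[-3, 0], [5, 4]]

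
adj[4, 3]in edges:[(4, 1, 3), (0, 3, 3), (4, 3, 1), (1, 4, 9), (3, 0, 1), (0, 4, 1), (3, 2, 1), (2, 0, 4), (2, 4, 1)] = 1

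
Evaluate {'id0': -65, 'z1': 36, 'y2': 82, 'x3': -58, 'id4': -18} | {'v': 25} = {'id0': -65, 'z1': 36, 'y2': 82, 'x3': -58, 'id4': -18, 'v': 25}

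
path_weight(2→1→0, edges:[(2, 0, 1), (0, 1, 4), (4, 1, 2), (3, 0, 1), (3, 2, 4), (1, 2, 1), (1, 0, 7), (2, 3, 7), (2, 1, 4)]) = 11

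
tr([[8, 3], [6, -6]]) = diagonal: 8 + (-6)
= 2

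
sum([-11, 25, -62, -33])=-81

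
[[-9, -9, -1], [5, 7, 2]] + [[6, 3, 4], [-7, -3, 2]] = [[-3, -6, 3], [-2, 4, 4]]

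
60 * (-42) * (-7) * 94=1658160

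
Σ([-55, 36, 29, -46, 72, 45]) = (-55) + 36 + 29 + (-46) + 72 + 45
= 81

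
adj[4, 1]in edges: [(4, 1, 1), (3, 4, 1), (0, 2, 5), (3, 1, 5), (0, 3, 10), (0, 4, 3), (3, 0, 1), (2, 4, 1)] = 1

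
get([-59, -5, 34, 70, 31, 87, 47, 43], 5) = 87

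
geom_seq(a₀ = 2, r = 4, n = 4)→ [2, 8, 32, 128]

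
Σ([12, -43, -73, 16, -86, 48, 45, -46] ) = -127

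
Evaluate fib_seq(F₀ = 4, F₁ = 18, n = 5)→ F_2 = F_1 + F_0 = 22
F_3 = F_2 + F_1 = 40
F_4 = F_3 + F_2 = 62
= [4, 18, 22, 40, 62]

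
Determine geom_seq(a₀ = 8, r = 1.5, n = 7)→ a_0 = 8*1.5^0 = 8.0
a_1 = 8*1.5^1 = 12.0
a_2 = 8*1.5^2 = 18.0
...
= [8.0, 12.0, 18.0, 27.0, 40.5, 60.75, 91.125]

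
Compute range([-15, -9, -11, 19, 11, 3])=34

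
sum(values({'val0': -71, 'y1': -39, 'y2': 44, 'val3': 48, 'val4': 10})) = (-71) + (-39) + 44 + 48 + 10
= -8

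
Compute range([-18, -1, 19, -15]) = 37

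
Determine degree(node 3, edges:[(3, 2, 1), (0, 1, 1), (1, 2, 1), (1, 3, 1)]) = incident: (3,2), (1,3)
= 2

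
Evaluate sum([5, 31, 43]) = 5 + 31 + 43
= 79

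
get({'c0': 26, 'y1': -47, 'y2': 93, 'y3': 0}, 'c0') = 26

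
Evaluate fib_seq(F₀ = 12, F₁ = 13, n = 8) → [12, 13, 25, 38, 63, 101, 164, 265]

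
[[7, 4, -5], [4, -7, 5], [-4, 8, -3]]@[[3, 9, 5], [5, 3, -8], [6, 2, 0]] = C[0][0] = (7)*(3) + (4)*(5) + (-5)*(6) = 11
C[0][1] = (7)*(9) + (4)*(3) + (-5)*(2) = 65
C[0][2] = (7)*(5) + (4)*(-8) + (-5)*(0) = 3
C[1][0] = (4)*(3) + (-7)*(5) + (5)*(6) = 7
C[1][1] = (4)*(9) + (-7)*(3) + (5)*(2) = 25
C[1][2] = (4)*(5) + (-7)*(-8) + (5)*(0) = 76
... (3 more cells)
= [[11, 65, 3], [7, 25, 76], [10, -18, -84]]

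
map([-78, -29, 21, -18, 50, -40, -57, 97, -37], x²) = (-78)²=6084, (-29)²=841, (21)²=441, (-18)²=324, (50)²=2500, (-40)²=1600, (-57)²=3249, (97)²=9409, (-37)²=1369
= [6084, 841, 441, 324, 2500, 1600, 3249, 9409, 1369]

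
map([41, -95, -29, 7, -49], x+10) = [51, -85, -19, 17, -39]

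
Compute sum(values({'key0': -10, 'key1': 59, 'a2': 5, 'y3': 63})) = (-10) + 59 + 5 + 63
= 117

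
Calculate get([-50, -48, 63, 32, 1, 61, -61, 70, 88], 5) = 61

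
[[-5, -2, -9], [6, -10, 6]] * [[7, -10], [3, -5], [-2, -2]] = C[0][0] = (-5)*(7) + (-2)*(3) + (-9)*(-2) = -23
C[0][1] = (-5)*(-10) + (-2)*(-5) + (-9)*(-2) = 78
C[1][0] = (6)*(7) + (-10)*(3) + (6)*(-2) = 0
C[1][1] = (6)*(-10) + (-10)*(-5) + (6)*(-2) = -22
= [[-23, 78], [0, -22]]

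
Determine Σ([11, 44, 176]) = 231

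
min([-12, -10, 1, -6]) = -12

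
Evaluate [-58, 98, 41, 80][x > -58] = keep x where x > -58: -58✗, 98✓, 41✓, 80✓
= [98, 41, 80]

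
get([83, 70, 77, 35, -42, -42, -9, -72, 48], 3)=35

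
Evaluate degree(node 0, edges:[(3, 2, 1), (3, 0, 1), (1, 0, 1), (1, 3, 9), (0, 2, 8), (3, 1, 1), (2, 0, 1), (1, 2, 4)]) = incident: (3,0), (1,0), (0,2), (2,0)
= 4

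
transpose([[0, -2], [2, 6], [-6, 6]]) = [[0, 2, -6], [-2, 6, 6]]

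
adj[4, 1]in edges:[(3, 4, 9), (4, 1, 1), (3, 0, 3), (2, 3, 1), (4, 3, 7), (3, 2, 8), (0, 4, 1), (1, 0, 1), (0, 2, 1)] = 1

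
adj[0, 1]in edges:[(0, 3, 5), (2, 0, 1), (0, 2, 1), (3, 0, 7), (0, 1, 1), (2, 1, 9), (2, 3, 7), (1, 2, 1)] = 1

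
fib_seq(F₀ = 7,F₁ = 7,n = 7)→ F_2 = F_1 + F_0 = 14
F_3 = F_2 + F_1 = 21
F_4 = F_3 + F_2 = 35
...
= [7, 7, 14, 21, 35, 56, 91]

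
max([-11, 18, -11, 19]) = 19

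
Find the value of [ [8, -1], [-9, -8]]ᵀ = [[8, -9], [-1, -8]]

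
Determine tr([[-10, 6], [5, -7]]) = -17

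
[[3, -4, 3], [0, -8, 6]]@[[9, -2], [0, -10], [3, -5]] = [[36, 19], [18, 50]]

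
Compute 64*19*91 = 110656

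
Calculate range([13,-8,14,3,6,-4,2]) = 22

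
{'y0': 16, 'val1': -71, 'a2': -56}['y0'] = 16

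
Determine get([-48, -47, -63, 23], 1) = -47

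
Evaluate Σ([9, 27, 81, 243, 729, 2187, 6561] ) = 9 + 27 + 81 + 243 + 729 + 2187 + 6561
= 9837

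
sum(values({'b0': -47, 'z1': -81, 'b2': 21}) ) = (-47) + (-81) + 21
= -107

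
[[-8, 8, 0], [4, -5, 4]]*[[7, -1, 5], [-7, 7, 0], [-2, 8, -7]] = [[-112, 64, -40], [55, -7, -8]]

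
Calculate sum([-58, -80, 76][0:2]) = -138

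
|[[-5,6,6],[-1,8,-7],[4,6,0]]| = (1)*(-5)*det([[8, -7], [6, 0]]) + (-1)*(6)*det([[-1, -7], [4, 0]]) + (1)*(6)*det([[-1, 8], [4, 6]])
= -210 + -168 + -228
= -606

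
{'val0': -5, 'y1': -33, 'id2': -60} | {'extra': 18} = {'val0': -5, 'y1': -33, 'id2': -60, 'extra': 18}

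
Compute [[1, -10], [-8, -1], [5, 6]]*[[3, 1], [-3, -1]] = [[33, 11], [-21, -7], [-3, -1]]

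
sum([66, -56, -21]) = -11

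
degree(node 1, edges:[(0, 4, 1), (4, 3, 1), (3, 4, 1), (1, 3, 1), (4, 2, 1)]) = incident: (1,3)
= 1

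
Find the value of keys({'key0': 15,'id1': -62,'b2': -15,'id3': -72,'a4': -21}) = ['key0', 'id1', 'b2', 'id3', 'a4']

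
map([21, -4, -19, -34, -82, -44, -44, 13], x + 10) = 21+10=31, -4+10=6, -19+10=-9, -34+10=-24, -82+10=-72, -44+10=-34, -44+10=-34, 13+10=23
= [31, 6, -9, -24, -72, -34, -34, 23]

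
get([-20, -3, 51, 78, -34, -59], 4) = -34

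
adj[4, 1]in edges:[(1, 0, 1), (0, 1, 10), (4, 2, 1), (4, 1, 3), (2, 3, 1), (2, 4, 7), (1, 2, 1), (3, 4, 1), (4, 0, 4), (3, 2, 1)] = 3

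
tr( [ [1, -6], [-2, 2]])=diagonal: 1 + 2
= 3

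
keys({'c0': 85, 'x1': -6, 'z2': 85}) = ['c0', 'x1', 'z2']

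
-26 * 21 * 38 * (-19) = 394212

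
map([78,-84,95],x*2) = 78*2=156, -84*2=-168, 95*2=190
= [156, -168, 190]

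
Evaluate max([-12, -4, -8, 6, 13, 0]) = 13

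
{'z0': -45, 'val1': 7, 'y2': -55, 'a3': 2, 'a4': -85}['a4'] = -85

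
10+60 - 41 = 29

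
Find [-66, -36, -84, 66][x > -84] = keep x where x > -84: -66✓, -36✓, -84✗, 66✓
= [-66, -36, 66]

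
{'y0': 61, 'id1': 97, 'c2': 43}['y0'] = 61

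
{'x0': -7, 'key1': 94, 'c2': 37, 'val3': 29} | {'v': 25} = {'x0': -7, 'key1': 94, 'c2': 37, 'val3': 29, 'v': 25}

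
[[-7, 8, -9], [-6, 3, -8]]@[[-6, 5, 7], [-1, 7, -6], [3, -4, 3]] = [[7, 57, -124], [9, 23, -84]]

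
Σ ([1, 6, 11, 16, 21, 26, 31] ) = 112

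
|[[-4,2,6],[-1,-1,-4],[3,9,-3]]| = -222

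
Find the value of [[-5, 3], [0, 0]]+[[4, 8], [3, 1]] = [[-1, 11], [3, 1]]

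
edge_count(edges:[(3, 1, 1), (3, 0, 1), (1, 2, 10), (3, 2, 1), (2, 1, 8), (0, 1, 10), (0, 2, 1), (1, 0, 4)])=8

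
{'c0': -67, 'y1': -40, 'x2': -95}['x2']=-95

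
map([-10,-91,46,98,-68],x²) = (-10)²=100, (-91)²=8281, (46)²=2116, (98)²=9604, (-68)²=4624
= [100, 8281, 2116, 9604, 4624]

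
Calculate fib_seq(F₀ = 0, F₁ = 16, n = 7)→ F_2 = F_1 + F_0 = 16
F_3 = F_2 + F_1 = 32
F_4 = F_3 + F_2 = 48
...
= [0, 16, 16, 32, 48, 80, 128]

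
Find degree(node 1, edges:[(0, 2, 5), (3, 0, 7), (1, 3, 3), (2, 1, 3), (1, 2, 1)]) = incident: (1,3), (2,1), (1,2)
= 3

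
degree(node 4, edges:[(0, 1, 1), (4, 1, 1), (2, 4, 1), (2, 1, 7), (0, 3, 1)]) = incident: (4,1), (2,4)
= 2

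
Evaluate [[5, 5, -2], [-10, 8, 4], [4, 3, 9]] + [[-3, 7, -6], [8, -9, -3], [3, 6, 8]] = [[2, 12, -8], [-2, -1, 1], [7, 9, 17]]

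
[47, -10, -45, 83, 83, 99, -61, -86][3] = 83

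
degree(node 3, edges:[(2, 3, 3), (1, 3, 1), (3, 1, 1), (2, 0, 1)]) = 3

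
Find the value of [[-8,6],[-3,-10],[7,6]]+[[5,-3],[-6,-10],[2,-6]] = [[-3, 3], [-9, -20], [9, 0]]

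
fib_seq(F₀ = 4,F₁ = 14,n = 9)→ [4, 14, 18, 32, 50, 82, 132, 214, 346]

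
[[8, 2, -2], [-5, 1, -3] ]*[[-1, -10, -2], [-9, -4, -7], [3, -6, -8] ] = C[0][0] = (8)*(-1) + (2)*(-9) + (-2)*(3) = -32
C[0][1] = (8)*(-10) + (2)*(-4) + (-2)*(-6) = -76
C[0][2] = (8)*(-2) + (2)*(-7) + (-2)*(-8) = -14
C[1][0] = (-5)*(-1) + (1)*(-9) + (-3)*(3) = -13
C[1][1] = (-5)*(-10) + (1)*(-4) + (-3)*(-6) = 64
C[1][2] = (-5)*(-2) + (1)*(-7) + (-3)*(-8) = 27
= [[-32, -76, -14], [-13, 64, 27]]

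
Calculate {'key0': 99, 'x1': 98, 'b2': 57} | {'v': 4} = {'key0': 99, 'x1': 98, 'b2': 57, 'v': 4}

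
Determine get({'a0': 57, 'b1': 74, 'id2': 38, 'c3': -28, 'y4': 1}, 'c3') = -28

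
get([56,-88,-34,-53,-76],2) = -34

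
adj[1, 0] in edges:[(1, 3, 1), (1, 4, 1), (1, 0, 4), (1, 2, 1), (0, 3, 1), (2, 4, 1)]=4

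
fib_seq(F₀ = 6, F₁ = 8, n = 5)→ [6, 8, 14, 22, 36]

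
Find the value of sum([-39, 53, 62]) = 76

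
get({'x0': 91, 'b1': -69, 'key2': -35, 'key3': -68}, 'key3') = -68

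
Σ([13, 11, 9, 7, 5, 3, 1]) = 13 + 11 + 9 + 7 + 5 + 3 + 1
= 49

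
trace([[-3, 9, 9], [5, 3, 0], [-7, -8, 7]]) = diagonal: (-3) + 3 + 7
= 7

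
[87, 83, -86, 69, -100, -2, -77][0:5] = [87, 83, -86, 69, -100]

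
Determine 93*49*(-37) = -168609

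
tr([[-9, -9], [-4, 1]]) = diagonal: (-9) + 1
= -8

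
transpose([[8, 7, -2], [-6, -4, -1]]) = [[8, -6], [7, -4], [-2, -1]]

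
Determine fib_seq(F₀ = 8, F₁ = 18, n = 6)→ [8, 18, 26, 44, 70, 114]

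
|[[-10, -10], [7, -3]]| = (-10)*(-3) - (-10)*(7)
= 100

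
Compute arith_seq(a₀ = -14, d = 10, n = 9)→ [-14, -4, 6, 16, 26, 36, 46, 56, 66]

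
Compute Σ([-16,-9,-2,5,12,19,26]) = (-16) + (-9) + (-2) + 5 + 12 + 19 + 26
= 35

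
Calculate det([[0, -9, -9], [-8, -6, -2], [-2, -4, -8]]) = (1)*(0)*det([[-6, -2], [-4, -8]]) + (-1)*(-9)*det([[-8, -2], [-2, -8]]) + (1)*(-9)*det([[-8, -6], [-2, -4]])
= 0 + 540 + -180
= 360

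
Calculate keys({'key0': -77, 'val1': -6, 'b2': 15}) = ['key0', 'val1', 'b2']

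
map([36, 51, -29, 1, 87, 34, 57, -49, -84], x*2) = [72, 102, -58, 2, 174, 68, 114, -98, -168]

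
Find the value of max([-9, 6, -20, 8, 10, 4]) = 10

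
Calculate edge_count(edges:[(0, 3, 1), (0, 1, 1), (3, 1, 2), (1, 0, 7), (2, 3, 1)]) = 5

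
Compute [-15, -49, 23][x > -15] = keep x where x > -15: -15✗, -49✗, 23✓
= [23]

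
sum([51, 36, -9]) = 78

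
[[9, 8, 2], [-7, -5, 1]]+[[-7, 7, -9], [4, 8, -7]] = [[2, 15, -7], [-3, 3, -6]]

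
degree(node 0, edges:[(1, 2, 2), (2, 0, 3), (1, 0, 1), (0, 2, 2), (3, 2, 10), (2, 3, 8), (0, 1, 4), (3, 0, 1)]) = incident: (2,0), (1,0), (0,2), (0,1), (3,0)
= 5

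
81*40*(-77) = -249480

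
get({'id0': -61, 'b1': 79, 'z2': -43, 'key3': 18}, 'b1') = 79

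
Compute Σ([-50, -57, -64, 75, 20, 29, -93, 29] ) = (-50) + (-57) + (-64) + 75 + 20 + 29 + (-93) + 29
= -111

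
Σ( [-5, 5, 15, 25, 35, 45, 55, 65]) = (-5) + 5 + 15 + 25 + 35 + 45 + 55 + 65
= 240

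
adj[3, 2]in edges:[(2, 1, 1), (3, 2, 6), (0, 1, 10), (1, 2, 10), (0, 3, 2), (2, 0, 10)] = 6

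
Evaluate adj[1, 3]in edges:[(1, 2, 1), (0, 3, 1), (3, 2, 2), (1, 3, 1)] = 1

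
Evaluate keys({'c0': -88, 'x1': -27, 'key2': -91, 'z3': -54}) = ['c0', 'x1', 'key2', 'z3']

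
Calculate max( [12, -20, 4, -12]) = 12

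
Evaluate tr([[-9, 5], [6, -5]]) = -14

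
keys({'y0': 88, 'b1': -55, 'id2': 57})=['y0', 'b1', 'id2']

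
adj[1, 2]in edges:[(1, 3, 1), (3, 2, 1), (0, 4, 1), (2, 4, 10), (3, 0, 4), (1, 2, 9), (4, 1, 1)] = 9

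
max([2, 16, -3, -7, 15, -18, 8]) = 16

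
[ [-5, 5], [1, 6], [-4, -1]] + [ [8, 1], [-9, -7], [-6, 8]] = [[3, 6], [-8, -1], [-10, 7]]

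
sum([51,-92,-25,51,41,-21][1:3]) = -117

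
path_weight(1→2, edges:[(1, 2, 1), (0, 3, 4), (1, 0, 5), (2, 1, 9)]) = 1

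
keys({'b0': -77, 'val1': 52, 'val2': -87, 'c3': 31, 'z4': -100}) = ['b0', 'val1', 'val2', 'c3', 'z4']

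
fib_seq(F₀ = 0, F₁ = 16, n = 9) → F_2 = F_1 + F_0 = 16
F_3 = F_2 + F_1 = 32
F_4 = F_3 + F_2 = 48
...
= [0, 16, 16, 32, 48, 80, 128, 208, 336]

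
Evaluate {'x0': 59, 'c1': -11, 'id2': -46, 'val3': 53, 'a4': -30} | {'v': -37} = {'x0': 59, 'c1': -11, 'id2': -46, 'val3': 53, 'a4': -30, 'v': -37}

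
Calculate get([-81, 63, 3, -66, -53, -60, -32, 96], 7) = 96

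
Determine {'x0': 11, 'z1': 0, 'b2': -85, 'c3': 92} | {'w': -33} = {'x0': 11, 'z1': 0, 'b2': -85, 'c3': 92, 'w': -33}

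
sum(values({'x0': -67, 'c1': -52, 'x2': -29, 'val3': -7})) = (-67) + (-52) + (-29) + (-7)
= -155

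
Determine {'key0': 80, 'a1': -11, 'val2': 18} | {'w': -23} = {'key0': 80, 'a1': -11, 'val2': 18, 'w': -23}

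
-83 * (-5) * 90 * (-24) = -896400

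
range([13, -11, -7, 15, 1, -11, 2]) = 26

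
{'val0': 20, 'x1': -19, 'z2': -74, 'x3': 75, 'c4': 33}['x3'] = 75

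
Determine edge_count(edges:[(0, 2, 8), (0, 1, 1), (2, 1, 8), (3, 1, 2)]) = 4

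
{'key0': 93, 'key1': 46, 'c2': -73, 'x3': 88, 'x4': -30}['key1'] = 46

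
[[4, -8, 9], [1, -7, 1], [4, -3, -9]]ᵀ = [[4, 1, 4], [-8, -7, -3], [9, 1, -9]]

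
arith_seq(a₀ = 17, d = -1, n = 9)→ a_0 = 17 + 0*-1 = 17
a_1 = 17 + 1*-1 = 16
a_2 = 17 + 2*-1 = 15
...
= [17, 16, 15, 14, 13, 12, 11, 10, 9]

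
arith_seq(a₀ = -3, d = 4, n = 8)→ [-3, 1, 5, 9, 13, 17, 21, 25]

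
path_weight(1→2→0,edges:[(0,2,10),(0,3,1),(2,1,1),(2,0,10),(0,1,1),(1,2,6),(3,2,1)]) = w(1→2)=6 + w(2→0)=10
= 16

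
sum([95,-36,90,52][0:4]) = slice → [95, -36, 90, 52]
95 + (-36) + 90 + 52
= 201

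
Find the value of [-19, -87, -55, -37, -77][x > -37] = keep x where x > -37: -19✓, -87✗, -55✗, -37✗, -77✗
= [-19]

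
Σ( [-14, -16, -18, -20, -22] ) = (-14) + (-16) + (-18) + (-20) + (-22)
= -90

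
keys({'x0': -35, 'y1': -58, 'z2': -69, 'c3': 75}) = ['x0', 'y1', 'z2', 'c3']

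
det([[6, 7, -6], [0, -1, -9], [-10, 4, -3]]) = 924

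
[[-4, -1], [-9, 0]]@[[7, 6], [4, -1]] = C[0][0] = (-4)*(7) + (-1)*(4) = -32
C[0][1] = (-4)*(6) + (-1)*(-1) = -23
C[1][0] = (-9)*(7) + (0)*(4) = -63
C[1][1] = (-9)*(6) + (0)*(-1) = -54
= [[-32, -23], [-63, -54]]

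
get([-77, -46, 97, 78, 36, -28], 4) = 36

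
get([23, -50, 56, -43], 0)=23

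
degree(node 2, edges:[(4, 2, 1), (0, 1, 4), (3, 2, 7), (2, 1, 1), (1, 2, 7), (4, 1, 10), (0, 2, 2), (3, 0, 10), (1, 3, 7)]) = incident: (4,2), (3,2), (2,1), (1,2), (0,2)
= 5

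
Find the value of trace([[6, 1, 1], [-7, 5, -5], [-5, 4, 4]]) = diagonal: 6 + 5 + 4
= 15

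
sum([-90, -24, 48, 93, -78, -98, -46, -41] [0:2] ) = slice → [-90, -24]
(-90) + (-24)
= -114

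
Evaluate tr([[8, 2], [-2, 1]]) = 9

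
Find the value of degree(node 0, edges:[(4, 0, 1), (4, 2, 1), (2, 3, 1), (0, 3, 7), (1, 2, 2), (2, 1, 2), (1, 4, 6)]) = incident: (4,0), (0,3)
= 2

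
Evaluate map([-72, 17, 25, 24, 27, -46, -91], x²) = (-72)²=5184, (17)²=289, (25)²=625, (24)²=576, (27)²=729, (-46)²=2116, (-91)²=8281
= [5184, 289, 625, 576, 729, 2116, 8281]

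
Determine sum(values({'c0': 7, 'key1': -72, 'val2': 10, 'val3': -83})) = 7 + (-72) + 10 + (-83)
= -138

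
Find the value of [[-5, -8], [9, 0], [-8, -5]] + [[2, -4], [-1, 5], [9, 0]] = [[-3, -12], [8, 5], [1, -5]]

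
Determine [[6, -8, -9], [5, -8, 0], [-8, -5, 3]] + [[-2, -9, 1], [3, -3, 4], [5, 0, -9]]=[[4, -17, -8], [8, -11, 4], [-3, -5, -6]]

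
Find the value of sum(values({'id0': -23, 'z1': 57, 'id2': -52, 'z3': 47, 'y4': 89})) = (-23) + 57 + (-52) + 47 + 89
= 118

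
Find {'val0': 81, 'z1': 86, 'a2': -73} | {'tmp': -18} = {'val0': 81, 'z1': 86, 'a2': -73, 'tmp': -18}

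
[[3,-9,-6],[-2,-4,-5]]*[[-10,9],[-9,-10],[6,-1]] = C[0][0] = (3)*(-10) + (-9)*(-9) + (-6)*(6) = 15
C[0][1] = (3)*(9) + (-9)*(-10) + (-6)*(-1) = 123
C[1][0] = (-2)*(-10) + (-4)*(-9) + (-5)*(6) = 26
C[1][1] = (-2)*(9) + (-4)*(-10) + (-5)*(-1) = 27
= [[15, 123], [26, 27]]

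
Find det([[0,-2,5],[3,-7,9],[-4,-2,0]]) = -98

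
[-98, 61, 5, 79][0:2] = [-98, 61]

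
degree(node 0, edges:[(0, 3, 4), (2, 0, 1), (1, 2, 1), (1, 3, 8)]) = 2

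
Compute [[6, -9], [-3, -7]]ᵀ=[[6, -3], [-9, -7]]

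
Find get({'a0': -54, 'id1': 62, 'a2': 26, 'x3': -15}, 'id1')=62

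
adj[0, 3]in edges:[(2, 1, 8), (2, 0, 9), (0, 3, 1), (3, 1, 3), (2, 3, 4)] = 1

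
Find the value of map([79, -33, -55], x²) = (79)²=6241, (-33)²=1089, (-55)²=3025
= [6241, 1089, 3025]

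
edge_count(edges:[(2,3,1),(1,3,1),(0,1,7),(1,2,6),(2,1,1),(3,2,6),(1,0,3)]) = 7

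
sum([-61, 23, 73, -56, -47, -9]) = -77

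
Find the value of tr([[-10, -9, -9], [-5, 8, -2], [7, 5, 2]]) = 0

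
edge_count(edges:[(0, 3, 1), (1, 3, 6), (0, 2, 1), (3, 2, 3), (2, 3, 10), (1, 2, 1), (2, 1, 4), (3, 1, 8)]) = 8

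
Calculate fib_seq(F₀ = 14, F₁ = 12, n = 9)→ F_2 = F_1 + F_0 = 26
F_3 = F_2 + F_1 = 38
F_4 = F_3 + F_2 = 64
...
= [14, 12, 26, 38, 64, 102, 166, 268, 434]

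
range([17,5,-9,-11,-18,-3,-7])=35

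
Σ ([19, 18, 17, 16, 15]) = 19 + 18 + 17 + 16 + 15
= 85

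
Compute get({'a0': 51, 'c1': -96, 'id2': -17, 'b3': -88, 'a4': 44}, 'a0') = 51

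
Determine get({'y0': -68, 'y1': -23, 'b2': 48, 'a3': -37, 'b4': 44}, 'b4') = 44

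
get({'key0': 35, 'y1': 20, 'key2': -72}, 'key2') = -72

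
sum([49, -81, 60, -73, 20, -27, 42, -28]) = 49 + (-81) + 60 + (-73) + 20 + (-27) + 42 + (-28)
= -38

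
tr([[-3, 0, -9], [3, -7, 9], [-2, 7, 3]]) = -7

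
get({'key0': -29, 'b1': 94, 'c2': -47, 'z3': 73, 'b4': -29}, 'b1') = 94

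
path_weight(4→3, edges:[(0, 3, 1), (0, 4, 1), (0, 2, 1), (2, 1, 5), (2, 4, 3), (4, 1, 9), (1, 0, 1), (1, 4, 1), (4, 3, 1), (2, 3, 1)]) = 1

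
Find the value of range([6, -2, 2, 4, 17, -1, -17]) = 34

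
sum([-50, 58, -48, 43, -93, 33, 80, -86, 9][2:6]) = -65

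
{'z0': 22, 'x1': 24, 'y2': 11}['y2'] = 11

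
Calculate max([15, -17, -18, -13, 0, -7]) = 15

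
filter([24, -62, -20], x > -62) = keep x where x > -62: 24✓, -62✗, -20✓
= [24, -20]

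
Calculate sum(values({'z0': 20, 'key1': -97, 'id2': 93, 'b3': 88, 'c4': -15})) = 89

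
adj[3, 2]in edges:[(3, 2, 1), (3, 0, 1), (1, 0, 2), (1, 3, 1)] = 1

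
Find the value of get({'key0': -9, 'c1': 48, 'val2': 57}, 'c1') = 48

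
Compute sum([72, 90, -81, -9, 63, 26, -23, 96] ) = 72 + 90 + (-81) + (-9) + 63 + 26 + (-23) + 96
= 234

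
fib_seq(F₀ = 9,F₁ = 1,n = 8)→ F_2 = F_1 + F_0 = 10
F_3 = F_2 + F_1 = 11
F_4 = F_3 + F_2 = 21
...
= [9, 1, 10, 11, 21, 32, 53, 85]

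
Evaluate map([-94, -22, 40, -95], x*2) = -94*2=-188, -22*2=-44, 40*2=80, -95*2=-190
= [-188, -44, 80, -190]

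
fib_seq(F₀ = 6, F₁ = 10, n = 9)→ [6, 10, 16, 26, 42, 68, 110, 178, 288]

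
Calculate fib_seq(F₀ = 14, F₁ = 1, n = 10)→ F_2 = F_1 + F_0 = 15
F_3 = F_2 + F_1 = 16
F_4 = F_3 + F_2 = 31
...
= [14, 1, 15, 16, 31, 47, 78, 125, 203, 328]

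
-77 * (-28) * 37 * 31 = 2472932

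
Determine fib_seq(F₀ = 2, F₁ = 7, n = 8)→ [2, 7, 9, 16, 25, 41, 66, 107]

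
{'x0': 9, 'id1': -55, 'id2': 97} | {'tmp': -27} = {'x0': 9, 'id1': -55, 'id2': 97, 'tmp': -27}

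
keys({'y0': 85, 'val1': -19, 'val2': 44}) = ['y0', 'val1', 'val2']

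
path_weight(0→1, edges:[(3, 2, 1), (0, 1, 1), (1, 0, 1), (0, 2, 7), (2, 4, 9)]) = 1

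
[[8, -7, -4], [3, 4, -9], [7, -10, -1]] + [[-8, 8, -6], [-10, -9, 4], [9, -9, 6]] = [[0, 1, -10], [-7, -5, -5], [16, -19, 5]]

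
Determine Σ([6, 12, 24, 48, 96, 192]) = 378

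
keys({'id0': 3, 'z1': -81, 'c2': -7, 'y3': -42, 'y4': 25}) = ['id0', 'z1', 'c2', 'y3', 'y4']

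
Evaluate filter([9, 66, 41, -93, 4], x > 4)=[9, 66, 41]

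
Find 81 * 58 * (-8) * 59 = -2217456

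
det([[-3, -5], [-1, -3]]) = (-3)*(-3) - (-5)*(-1)
= 4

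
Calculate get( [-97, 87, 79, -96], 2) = 79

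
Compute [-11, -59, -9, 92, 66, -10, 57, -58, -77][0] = -11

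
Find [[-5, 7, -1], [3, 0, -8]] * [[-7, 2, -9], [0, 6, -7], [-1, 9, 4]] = C[0][0] = (-5)*(-7) + (7)*(0) + (-1)*(-1) = 36
C[0][1] = (-5)*(2) + (7)*(6) + (-1)*(9) = 23
C[0][2] = (-5)*(-9) + (7)*(-7) + (-1)*(4) = -8
C[1][0] = (3)*(-7) + (0)*(0) + (-8)*(-1) = -13
C[1][1] = (3)*(2) + (0)*(6) + (-8)*(9) = -66
C[1][2] = (3)*(-9) + (0)*(-7) + (-8)*(4) = -59
= [[36, 23, -8], [-13, -66, -59]]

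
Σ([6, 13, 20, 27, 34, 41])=6 + 13 + 20 + 27 + 34 + 41
= 141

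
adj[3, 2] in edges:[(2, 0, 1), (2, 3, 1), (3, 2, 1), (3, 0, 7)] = 1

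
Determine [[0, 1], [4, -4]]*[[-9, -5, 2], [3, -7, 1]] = C[0][0] = (0)*(-9) + (1)*(3) = 3
C[0][1] = (0)*(-5) + (1)*(-7) = -7
C[0][2] = (0)*(2) + (1)*(1) = 1
C[1][0] = (4)*(-9) + (-4)*(3) = -48
C[1][1] = (4)*(-5) + (-4)*(-7) = 8
C[1][2] = (4)*(2) + (-4)*(1) = 4
= [[3, -7, 1], [-48, 8, 4]]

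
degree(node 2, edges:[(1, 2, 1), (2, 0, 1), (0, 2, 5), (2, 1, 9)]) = incident: (1,2), (2,0), (0,2), (2,1)
= 4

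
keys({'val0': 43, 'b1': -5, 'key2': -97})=['val0', 'b1', 'key2']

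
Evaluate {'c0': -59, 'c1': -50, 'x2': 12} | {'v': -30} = {'c0': -59, 'c1': -50, 'x2': 12, 'v': -30}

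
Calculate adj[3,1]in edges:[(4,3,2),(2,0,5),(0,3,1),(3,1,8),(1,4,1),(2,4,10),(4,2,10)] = 8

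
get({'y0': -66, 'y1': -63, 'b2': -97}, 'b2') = -97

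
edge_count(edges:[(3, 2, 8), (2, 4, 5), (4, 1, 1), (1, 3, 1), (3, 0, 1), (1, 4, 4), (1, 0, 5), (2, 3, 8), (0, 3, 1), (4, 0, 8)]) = 10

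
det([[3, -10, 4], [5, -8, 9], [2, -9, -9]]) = (1)*(3)*det([[-8, 9], [-9, -9]]) + (-1)*(-10)*det([[5, 9], [2, -9]]) + (1)*(4)*det([[5, -8], [2, -9]])
= 459 + -630 + -116
= -287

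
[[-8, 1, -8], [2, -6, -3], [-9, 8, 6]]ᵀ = [[-8, 2, -9], [1, -6, 8], [-8, -3, 6]]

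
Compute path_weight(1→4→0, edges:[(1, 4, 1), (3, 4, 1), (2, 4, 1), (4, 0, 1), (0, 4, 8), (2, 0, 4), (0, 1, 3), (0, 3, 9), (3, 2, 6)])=w(1→4)=1 + w(4→0)=1
= 2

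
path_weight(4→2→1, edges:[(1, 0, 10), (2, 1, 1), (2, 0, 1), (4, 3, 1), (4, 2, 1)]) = w(4→2)=1 + w(2→1)=1
= 2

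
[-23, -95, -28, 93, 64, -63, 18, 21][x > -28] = keep x where x > -28: -23✓, -95✗, -28✗, 93✓, 64✓, -63✗, 18✓, 21✓
= [-23, 93, 64, 18, 21]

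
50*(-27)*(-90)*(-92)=-11178000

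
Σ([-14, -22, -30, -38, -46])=(-14) + (-22) + (-30) + (-38) + (-46)
= -150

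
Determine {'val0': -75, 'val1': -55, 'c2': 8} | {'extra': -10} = {'val0': -75, 'val1': -55, 'c2': 8, 'extra': -10}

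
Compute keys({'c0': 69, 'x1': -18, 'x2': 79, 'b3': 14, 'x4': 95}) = ['c0', 'x1', 'x2', 'b3', 'x4']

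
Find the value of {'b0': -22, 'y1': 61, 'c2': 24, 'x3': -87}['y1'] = 61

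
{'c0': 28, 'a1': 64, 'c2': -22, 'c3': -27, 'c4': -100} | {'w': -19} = {'c0': 28, 'a1': 64, 'c2': -22, 'c3': -27, 'c4': -100, 'w': -19}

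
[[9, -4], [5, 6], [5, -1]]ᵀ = [[9, 5, 5], [-4, 6, -1]]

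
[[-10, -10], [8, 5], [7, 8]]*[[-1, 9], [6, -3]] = [[-50, -60], [22, 57], [41, 39]]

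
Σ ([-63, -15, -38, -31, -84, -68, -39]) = (-63) + (-15) + (-38) + (-31) + (-84) + (-68) + (-39)
= -338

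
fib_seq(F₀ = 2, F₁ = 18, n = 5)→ [2, 18, 20, 38, 58]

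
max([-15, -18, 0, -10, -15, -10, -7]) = 0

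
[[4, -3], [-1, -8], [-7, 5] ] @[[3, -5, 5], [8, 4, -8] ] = [[-12, -32, 44], [-67, -27, 59], [19, 55, -75]]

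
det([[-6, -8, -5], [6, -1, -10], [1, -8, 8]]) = 1227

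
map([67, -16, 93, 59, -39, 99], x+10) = [77, -6, 103, 69, -29, 109]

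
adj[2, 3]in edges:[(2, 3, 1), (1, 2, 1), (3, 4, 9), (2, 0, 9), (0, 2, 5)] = 1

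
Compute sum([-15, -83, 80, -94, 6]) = -106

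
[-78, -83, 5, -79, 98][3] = -79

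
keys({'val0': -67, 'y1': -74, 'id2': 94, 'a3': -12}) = ['val0', 'y1', 'id2', 'a3']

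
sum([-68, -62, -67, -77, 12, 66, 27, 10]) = -159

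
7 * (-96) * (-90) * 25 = 1512000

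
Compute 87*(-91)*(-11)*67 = 5834829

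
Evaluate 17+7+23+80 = 127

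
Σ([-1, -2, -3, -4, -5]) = (-1) + (-2) + (-3) + (-4) + (-5)
= -15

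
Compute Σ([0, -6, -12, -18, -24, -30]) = 0 + (-6) + (-12) + (-18) + (-24) + (-30)
= -90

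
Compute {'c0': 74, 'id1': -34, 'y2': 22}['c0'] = 74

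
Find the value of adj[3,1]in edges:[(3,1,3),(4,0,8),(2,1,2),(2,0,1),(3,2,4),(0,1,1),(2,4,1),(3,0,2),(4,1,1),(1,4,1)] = 3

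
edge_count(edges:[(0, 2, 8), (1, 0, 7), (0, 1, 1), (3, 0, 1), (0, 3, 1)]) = 5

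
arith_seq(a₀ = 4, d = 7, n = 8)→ [4, 11, 18, 25, 32, 39, 46, 53]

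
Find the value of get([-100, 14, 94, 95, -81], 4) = -81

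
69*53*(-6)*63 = -1382346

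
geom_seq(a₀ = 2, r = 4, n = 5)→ [2, 8, 32, 128, 512]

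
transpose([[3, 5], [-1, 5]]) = [[3, -1], [5, 5]]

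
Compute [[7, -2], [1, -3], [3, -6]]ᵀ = [[7, 1, 3], [-2, -3, -6]]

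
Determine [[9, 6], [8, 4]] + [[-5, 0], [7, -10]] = [[4, 6], [15, -6]]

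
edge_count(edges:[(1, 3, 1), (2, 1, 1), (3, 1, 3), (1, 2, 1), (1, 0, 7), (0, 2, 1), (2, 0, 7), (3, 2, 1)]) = 8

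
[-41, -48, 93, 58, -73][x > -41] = [93, 58]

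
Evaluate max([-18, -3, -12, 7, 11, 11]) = 11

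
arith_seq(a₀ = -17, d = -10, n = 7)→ [-17, -27, -37, -47, -57, -67, -77]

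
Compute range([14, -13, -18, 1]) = 32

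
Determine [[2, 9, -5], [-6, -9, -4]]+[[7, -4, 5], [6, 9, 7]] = [[9, 5, 0], [0, 0, 3]]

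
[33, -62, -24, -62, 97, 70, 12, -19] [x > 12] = keep x where x > 12: 33✓, -62✗, -24✗, -62✗, 97✓, 70✓, 12✗, -19✗
= [33, 97, 70]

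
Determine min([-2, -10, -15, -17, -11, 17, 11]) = -17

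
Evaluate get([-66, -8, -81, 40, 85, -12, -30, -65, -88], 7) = -65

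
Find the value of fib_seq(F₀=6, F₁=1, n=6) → F_2 = F_1 + F_0 = 7
F_3 = F_2 + F_1 = 8
F_4 = F_3 + F_2 = 15
...
= [6, 1, 7, 8, 15, 23]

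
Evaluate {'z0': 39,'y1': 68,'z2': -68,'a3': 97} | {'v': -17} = {'z0': 39, 'y1': 68, 'z2': -68, 'a3': 97, 'v': -17}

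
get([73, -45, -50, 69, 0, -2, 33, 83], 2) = -50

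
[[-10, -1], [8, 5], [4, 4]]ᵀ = [[-10, 8, 4], [-1, 5, 4]]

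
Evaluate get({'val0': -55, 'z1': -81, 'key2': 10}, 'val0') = -55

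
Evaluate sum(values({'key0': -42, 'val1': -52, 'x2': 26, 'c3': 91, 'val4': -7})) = (-42) + (-52) + 26 + 91 + (-7)
= 16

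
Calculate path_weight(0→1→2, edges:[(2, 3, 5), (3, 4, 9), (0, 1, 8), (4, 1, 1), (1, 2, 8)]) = 16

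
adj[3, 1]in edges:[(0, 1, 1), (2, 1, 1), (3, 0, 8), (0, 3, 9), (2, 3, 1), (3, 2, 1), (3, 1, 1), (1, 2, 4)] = 1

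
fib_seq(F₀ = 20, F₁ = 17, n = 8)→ [20, 17, 37, 54, 91, 145, 236, 381]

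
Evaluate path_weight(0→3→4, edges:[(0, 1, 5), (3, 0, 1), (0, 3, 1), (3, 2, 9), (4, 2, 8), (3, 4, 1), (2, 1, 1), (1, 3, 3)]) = 2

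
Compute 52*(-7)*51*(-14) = 259896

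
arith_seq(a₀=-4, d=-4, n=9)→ [-4, -8, -12, -16, -20, -24, -28, -32, -36]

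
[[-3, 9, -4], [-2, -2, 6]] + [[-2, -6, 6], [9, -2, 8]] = [[-5, 3, 2], [7, -4, 14]]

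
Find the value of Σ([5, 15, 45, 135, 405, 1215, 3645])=5465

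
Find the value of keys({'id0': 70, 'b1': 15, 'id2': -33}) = ['id0', 'b1', 'id2']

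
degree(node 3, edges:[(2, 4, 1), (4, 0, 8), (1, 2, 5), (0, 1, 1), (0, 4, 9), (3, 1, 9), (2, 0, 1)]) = incident: (3,1)
= 1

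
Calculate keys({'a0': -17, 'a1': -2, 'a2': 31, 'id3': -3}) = ['a0', 'a1', 'a2', 'id3']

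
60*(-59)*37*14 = -1833720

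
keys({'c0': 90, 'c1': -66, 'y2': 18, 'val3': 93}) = ['c0', 'c1', 'y2', 'val3']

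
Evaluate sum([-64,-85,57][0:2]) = -149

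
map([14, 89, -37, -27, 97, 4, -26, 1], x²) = (14)²=196, (89)²=7921, (-37)²=1369, (-27)²=729, (97)²=9409, (4)²=16, (-26)²=676, (1)²=1
= [196, 7921, 1369, 729, 9409, 16, 676, 1]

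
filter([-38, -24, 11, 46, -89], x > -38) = keep x where x > -38: -38✗, -24✓, 11✓, 46✓, -89✗
= [-24, 11, 46]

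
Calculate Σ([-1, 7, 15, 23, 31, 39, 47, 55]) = (-1) + 7 + 15 + 23 + 31 + 39 + 47 + 55
= 216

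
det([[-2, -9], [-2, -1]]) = (-2)*(-1) - (-9)*(-2)
= -16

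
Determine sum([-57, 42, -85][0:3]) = -100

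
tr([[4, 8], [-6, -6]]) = -2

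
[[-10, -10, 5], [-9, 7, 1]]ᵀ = [[-10, -9], [-10, 7], [5, 1]]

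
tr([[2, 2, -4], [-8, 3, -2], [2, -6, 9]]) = diagonal: 2 + 3 + 9
= 14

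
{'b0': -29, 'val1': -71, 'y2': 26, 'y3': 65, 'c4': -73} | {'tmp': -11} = {'b0': -29, 'val1': -71, 'y2': 26, 'y3': 65, 'c4': -73, 'tmp': -11}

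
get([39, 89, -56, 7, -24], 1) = 89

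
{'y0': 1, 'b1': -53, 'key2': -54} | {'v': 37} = {'y0': 1, 'b1': -53, 'key2': -54, 'v': 37}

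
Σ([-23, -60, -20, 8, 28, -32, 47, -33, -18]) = -103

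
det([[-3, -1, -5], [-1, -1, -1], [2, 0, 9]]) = (1)*(-3)*det([[-1, -1], [0, 9]]) + (-1)*(-1)*det([[-1, -1], [2, 9]]) + (1)*(-5)*det([[-1, -1], [2, 0]])
= 27 + -7 + -10
= 10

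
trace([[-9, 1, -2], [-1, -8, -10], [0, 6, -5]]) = -22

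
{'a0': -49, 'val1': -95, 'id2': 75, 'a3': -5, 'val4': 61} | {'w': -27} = {'a0': -49, 'val1': -95, 'id2': 75, 'a3': -5, 'val4': 61, 'w': -27}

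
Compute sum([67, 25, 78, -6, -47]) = 117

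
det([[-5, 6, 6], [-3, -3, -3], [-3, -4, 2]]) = 198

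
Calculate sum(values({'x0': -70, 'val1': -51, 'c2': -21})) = (-70) + (-51) + (-21)
= -142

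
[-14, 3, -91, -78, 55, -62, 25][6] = 25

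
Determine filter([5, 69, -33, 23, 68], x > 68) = [69]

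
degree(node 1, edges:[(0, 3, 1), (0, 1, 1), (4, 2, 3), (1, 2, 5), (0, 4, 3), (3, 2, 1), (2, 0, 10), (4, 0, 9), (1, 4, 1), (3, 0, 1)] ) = 3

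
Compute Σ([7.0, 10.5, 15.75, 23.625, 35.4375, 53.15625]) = 145.46875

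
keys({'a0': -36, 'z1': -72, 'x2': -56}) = ['a0', 'z1', 'x2']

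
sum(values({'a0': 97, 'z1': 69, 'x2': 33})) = 199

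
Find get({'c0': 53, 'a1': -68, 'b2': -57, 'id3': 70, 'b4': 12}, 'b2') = -57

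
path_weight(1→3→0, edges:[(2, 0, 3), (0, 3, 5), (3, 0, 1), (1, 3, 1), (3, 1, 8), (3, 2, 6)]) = w(1→3)=1 + w(3→0)=1
= 2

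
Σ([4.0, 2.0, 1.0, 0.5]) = 4.0 + 2.0 + 1.0 + 0.5
= 7.5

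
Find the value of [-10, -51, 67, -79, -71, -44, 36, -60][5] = -44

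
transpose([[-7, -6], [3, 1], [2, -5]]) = [[-7, 3, 2], [-6, 1, -5]]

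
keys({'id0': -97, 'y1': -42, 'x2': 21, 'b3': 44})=['id0', 'y1', 'x2', 'b3']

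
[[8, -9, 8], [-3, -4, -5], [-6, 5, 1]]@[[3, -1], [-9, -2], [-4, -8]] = C[0][0] = (8)*(3) + (-9)*(-9) + (8)*(-4) = 73
C[0][1] = (8)*(-1) + (-9)*(-2) + (8)*(-8) = -54
C[1][0] = (-3)*(3) + (-4)*(-9) + (-5)*(-4) = 47
C[1][1] = (-3)*(-1) + (-4)*(-2) + (-5)*(-8) = 51
C[2][0] = (-6)*(3) + (5)*(-9) + (1)*(-4) = -67
C[2][1] = (-6)*(-1) + (5)*(-2) + (1)*(-8) = -12
= [[73, -54], [47, 51], [-67, -12]]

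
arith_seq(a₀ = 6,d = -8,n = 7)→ a_0 = 6 + 0*-8 = 6
a_1 = 6 + 1*-8 = -2
a_2 = 6 + 2*-8 = -10
...
= [6, -2, -10, -18, -26, -34, -42]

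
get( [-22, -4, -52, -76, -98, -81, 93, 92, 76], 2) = -52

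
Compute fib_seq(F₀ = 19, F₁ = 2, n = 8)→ [19, 2, 21, 23, 44, 67, 111, 178]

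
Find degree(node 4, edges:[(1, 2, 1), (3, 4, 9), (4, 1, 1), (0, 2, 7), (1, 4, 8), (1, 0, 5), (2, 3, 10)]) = 3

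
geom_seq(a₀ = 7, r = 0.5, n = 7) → a_0 = 7*0.5^0 = 7.0
a_1 = 7*0.5^1 = 3.5
a_2 = 7*0.5^2 = 1.75
...
= [7.0, 3.5, 1.75, 0.875, 0.4375, 0.21875, 0.109375]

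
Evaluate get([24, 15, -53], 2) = -53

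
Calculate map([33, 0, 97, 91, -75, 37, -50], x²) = (33)²=1089, (0)²=0, (97)²=9409, (91)²=8281, (-75)²=5625, (37)²=1369, (-50)²=2500
= [1089, 0, 9409, 8281, 5625, 1369, 2500]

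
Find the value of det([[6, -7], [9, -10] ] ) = (6)*(-10) - (-7)*(9)
= 3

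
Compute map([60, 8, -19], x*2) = 60*2=120, 8*2=16, -19*2=-38
= [120, 16, -38]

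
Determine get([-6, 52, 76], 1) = 52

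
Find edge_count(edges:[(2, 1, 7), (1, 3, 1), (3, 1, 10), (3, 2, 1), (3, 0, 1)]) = 5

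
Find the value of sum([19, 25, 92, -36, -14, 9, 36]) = 131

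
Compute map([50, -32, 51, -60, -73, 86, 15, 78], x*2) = [100, -64, 102, -120, -146, 172, 30, 156]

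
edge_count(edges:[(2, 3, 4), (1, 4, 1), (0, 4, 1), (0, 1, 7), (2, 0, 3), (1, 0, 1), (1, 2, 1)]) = 7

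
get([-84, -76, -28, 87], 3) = 87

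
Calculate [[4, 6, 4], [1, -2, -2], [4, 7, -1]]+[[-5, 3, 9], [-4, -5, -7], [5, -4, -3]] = [[-1, 9, 13], [-3, -7, -9], [9, 3, -4]]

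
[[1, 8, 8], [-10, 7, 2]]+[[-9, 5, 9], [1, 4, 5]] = [[-8, 13, 17], [-9, 11, 7]]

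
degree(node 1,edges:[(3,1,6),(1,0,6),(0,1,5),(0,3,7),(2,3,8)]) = 3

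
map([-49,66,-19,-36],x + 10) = [-39, 76, -9, -26]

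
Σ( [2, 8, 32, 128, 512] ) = 682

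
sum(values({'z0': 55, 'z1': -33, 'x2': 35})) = 55 + (-33) + 35
= 57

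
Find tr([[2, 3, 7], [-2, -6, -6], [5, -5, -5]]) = -9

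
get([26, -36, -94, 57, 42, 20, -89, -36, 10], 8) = 10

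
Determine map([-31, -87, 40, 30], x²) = (-31)²=961, (-87)²=7569, (40)²=1600, (30)²=900
= [961, 7569, 1600, 900]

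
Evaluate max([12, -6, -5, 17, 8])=17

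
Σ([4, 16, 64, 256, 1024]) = 1364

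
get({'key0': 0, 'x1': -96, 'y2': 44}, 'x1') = -96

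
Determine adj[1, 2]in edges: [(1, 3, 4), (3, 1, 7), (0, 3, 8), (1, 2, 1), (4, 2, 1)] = 1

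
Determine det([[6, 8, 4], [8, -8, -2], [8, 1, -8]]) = (1)*(6)*det([[-8, -2], [1, -8]]) + (-1)*(8)*det([[8, -2], [8, -8]]) + (1)*(4)*det([[8, -8], [8, 1]])
= 396 + 384 + 288
= 1068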